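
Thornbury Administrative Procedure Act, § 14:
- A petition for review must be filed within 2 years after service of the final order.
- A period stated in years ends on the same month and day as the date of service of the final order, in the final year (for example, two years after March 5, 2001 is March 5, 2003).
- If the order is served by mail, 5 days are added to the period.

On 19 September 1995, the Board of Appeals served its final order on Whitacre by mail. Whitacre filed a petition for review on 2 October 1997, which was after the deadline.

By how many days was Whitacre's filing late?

8 days

2 years after 19 September 1995 is September 19, 1997.
Service was by mail, adding 5 days: September 19, 1997 + 5 days = September 24, 1997.
The deadline is September 24, 1997; from September 24, 1997 to October 2, 1997 is 8 days.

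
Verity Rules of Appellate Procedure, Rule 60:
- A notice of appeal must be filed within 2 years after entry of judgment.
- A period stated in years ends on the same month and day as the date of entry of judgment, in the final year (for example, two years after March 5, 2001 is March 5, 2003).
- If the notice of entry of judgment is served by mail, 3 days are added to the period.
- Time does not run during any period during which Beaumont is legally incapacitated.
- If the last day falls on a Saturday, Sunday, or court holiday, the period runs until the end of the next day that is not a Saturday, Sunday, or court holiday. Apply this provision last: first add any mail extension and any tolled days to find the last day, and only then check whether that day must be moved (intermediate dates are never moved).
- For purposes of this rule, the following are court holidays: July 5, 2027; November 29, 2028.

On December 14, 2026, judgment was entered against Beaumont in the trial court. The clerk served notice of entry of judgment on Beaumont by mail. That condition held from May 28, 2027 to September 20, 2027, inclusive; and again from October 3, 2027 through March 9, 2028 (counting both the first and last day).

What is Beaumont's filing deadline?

September 18, 2029

2 years after December 14, 2026 is December 14, 2028.
Service was by mail, adding 3 days: December 14, 2028 + 3 days = December 17, 2028.
From May 28, 2027 through September 20, 2027 inclusive is 116 days; tolling adds 116 days: December 17, 2028 + 116 days = April 12, 2029.
From October 3, 2027 through March 9, 2028 inclusive is 159 days; tolling adds 159 days: April 12, 2029 + 159 days = September 18, 2029.
September 18, 2029 is a Tuesday and not a court holiday, so no extension applies.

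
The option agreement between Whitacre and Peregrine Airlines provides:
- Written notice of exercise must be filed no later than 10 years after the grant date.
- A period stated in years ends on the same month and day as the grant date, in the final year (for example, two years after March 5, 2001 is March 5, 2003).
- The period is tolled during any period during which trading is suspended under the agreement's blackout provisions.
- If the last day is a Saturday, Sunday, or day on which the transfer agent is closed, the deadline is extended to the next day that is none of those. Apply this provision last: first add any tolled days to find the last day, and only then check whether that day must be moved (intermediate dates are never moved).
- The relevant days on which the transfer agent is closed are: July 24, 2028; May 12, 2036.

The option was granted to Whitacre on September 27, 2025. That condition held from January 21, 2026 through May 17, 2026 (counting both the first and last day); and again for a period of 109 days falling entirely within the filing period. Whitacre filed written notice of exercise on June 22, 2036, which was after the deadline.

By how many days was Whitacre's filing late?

10 years after September 27, 2025 is September 27, 2035.
From January 21, 2026 through May 17, 2026 inclusive is 117 days; tolling adds 117 days: September 27, 2035 + 117 days = January 22, 2036.
Tolling adds 109 days: January 22, 2036 + 109 days = May 10, 2036.
May 10, 2036 is Saturday; May 11, 2036 is Sunday; May 12, 2036 is a listed holiday. The next qualifying day is May 13, 2036.
The deadline is May 13, 2036; from May 13, 2036 to June 22, 2036 is 40 days.

40 days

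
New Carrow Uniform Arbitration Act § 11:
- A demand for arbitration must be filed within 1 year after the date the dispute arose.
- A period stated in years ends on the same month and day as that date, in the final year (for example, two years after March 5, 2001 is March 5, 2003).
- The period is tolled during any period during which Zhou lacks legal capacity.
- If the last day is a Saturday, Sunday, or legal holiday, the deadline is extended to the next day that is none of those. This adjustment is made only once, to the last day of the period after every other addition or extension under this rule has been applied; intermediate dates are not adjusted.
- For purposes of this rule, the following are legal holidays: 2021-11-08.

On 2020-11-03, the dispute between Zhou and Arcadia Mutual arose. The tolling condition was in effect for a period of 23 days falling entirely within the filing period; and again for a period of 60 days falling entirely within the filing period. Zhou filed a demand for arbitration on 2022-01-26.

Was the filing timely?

No

1 year after 2020-11-03 is November 3, 2021.
Tolling adds 23 days: November 3, 2021 + 23 days = November 26, 2021.
Tolling adds 60 days: November 26, 2021 + 60 days = January 25, 2022.
January 25, 2022 is a Tuesday and not a legal holiday, so no extension applies.
The deadline is January 25, 2022; the filing on January 26, 2022 is after that date.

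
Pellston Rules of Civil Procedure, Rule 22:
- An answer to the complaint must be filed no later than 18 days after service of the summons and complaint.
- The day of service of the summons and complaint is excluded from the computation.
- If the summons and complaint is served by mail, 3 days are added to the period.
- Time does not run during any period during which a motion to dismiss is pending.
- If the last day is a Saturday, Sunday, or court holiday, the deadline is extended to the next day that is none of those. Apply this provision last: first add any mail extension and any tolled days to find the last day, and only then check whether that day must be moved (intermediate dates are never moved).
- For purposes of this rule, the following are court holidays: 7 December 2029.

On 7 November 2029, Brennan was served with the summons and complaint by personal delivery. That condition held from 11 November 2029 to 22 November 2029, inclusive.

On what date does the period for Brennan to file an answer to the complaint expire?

December 10, 2029

18 days after 7 November 2029 is November 25, 2029.
Service was not by mail, so no mail extension applies.
From November 11, 2029 through November 22, 2029 inclusive is 12 days; tolling adds 12 days: November 25, 2029 + 12 days = December 7, 2029.
December 7, 2029 is a listed holiday; December 8, 2029 is Saturday; December 9, 2029 is Sunday. The next qualifying day is December 10, 2029.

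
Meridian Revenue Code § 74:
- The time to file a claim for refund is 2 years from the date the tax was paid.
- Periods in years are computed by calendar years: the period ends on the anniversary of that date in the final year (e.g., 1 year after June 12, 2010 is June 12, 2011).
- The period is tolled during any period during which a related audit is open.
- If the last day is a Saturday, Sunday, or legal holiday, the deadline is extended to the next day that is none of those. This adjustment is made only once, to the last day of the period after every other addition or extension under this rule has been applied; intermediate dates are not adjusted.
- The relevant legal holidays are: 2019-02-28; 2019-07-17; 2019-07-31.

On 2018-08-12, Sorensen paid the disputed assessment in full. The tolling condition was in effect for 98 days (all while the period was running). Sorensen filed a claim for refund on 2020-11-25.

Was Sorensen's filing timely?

2 years after 2018-08-12 is August 12, 2020.
Tolling adds 98 days: August 12, 2020 + 98 days = November 18, 2020.
November 18, 2020 is a Wednesday and not a legal holiday, so no extension applies.
The deadline is November 18, 2020; the filing on November 25, 2020 is after that date.

No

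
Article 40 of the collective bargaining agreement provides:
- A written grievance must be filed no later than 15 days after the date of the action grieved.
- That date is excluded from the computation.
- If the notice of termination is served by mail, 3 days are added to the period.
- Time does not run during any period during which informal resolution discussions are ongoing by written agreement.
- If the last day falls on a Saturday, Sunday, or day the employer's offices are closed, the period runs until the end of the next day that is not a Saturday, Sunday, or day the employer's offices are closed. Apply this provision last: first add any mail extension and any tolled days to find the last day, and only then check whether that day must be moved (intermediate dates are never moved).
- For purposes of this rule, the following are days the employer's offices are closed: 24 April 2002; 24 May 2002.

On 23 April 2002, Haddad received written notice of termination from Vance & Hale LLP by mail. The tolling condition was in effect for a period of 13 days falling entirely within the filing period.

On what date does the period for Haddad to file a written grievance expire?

May 27, 2002

15 days after 23 April 2002 is May 8, 2002.
Service was by mail, adding 3 days: May 8, 2002 + 3 days = May 11, 2002.
Tolling adds 13 days: May 11, 2002 + 13 days = May 24, 2002.
May 24, 2002 is a listed holiday; May 25, 2002 is Saturday; May 26, 2002 is Sunday. The next qualifying day is May 27, 2002.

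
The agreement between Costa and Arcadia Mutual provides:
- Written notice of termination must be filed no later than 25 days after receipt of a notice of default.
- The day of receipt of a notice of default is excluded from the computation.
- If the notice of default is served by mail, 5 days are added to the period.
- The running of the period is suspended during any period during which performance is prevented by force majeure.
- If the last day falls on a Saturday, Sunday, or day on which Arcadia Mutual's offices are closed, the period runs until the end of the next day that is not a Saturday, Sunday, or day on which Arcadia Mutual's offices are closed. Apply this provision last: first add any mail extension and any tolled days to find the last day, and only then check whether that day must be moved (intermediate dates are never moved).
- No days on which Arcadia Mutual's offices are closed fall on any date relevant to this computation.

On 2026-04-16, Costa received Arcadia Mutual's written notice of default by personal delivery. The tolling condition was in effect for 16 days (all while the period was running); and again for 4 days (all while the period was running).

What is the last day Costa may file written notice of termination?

25 days after 2026-04-16 is May 11, 2026.
Service was not by mail, so no mail extension applies.
Tolling adds 16 days: May 11, 2026 + 16 days = May 27, 2026.
Tolling adds 4 days: May 27, 2026 + 4 days = May 31, 2026.
May 31, 2026 is Sunday. The next qualifying day is June 1, 2026.

June 1, 2026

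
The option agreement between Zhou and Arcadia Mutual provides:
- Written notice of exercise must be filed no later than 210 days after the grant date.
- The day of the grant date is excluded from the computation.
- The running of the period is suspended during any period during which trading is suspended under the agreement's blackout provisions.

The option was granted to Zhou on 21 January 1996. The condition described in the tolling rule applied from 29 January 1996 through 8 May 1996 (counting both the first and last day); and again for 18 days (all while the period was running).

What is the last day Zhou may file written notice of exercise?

December 15, 1996

210 days after 21 January 1996 is August 18, 1996.
From January 29, 1996 through May 8, 1996 inclusive is 101 days; tolling adds 101 days: August 18, 1996 + 101 days = November 27, 1996.
Tolling adds 18 days: November 27, 1996 + 18 days = December 15, 1996.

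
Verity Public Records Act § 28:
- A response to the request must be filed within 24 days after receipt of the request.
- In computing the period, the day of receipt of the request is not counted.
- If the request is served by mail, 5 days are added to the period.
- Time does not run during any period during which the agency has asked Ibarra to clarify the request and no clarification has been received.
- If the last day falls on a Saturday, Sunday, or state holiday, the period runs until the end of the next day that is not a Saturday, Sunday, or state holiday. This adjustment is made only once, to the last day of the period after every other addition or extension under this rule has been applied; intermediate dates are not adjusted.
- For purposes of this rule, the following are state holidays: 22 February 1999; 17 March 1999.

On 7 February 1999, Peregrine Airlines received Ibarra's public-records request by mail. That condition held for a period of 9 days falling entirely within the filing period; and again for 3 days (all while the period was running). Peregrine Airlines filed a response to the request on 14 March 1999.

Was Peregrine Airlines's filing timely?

Yes

24 days after 7 February 1999 is March 3, 1999.
Service was by mail, adding 5 days: March 3, 1999 + 5 days = March 8, 1999.
Tolling adds 9 days: March 8, 1999 + 9 days = March 17, 1999.
Tolling adds 3 days: March 17, 1999 + 3 days = March 20, 1999.
March 20, 1999 is Saturday; March 21, 1999 is Sunday. The next qualifying day is March 22, 1999.
The deadline is March 22, 1999; the filing on March 14, 1999 is on or before that date.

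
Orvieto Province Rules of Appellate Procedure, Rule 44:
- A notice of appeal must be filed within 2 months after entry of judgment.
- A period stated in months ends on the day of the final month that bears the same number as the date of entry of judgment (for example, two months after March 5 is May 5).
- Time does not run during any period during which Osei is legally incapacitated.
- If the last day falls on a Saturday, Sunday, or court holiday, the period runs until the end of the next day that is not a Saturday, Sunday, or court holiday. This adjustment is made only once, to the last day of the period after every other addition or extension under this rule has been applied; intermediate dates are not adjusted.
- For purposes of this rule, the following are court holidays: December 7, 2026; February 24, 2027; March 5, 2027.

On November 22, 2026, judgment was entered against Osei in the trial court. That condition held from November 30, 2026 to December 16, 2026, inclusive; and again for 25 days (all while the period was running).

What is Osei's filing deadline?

2 months after November 22, 2026 is January 22, 2027.
From November 30, 2026 through December 16, 2026 inclusive is 17 days; tolling adds 17 days: January 22, 2027 + 17 days = February 8, 2027.
Tolling adds 25 days: February 8, 2027 + 25 days = March 5, 2027.
March 5, 2027 is a listed holiday; March 6, 2027 is Saturday; March 7, 2027 is Sunday. The next qualifying day is March 8, 2027.

March 8, 2027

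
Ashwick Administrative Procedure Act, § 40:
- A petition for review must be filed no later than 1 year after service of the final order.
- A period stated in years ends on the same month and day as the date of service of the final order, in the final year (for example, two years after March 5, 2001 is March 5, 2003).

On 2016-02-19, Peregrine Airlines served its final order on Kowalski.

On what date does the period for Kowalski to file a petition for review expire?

February 19, 2017

1 year after 2016-02-19 is February 19, 2017.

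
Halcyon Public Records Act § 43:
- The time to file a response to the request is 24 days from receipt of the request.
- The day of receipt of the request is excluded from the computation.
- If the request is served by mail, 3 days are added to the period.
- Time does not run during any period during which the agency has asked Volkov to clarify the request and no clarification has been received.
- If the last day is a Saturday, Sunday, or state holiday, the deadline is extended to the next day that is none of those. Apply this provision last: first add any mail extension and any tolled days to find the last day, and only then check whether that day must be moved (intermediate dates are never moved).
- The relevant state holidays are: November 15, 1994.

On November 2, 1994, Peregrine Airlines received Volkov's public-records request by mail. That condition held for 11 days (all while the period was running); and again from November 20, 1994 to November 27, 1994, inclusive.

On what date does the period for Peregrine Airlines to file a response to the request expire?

December 19, 1994

24 days after November 2, 1994 is November 26, 1994.
Service was by mail, adding 3 days: November 26, 1994 + 3 days = November 29, 1994.
Tolling adds 11 days: November 29, 1994 + 11 days = December 10, 1994.
From November 20, 1994 through November 27, 1994 inclusive is 8 days; tolling adds 8 days: December 10, 1994 + 8 days = December 18, 1994.
December 18, 1994 is Sunday. The next qualifying day is December 19, 1994.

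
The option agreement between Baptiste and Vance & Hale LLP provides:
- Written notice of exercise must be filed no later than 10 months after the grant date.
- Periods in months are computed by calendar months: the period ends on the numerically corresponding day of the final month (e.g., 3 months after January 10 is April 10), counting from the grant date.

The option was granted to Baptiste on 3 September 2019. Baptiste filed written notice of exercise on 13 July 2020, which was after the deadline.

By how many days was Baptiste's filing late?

10 days

10 months after 3 September 2019 is July 3, 2020.
The deadline is July 3, 2020; from July 3, 2020 to July 13, 2020 is 10 days.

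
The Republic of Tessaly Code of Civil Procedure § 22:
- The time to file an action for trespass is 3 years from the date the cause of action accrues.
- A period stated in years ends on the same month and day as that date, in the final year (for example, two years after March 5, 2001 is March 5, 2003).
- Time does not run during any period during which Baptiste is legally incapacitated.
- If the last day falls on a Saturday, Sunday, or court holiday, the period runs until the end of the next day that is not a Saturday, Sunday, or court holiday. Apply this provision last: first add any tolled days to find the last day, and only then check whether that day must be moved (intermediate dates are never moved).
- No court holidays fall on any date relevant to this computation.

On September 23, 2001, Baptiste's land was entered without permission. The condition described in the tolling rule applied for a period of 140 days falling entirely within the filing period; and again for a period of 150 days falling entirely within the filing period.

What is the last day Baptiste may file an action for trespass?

3 years after September 23, 2001 is September 23, 2004.
Tolling adds 140 days: September 23, 2004 + 140 days = February 10, 2005.
Tolling adds 150 days: February 10, 2005 + 150 days = July 10, 2005.
July 10, 2005 is Sunday. The next qualifying day is July 11, 2005.

July 11, 2005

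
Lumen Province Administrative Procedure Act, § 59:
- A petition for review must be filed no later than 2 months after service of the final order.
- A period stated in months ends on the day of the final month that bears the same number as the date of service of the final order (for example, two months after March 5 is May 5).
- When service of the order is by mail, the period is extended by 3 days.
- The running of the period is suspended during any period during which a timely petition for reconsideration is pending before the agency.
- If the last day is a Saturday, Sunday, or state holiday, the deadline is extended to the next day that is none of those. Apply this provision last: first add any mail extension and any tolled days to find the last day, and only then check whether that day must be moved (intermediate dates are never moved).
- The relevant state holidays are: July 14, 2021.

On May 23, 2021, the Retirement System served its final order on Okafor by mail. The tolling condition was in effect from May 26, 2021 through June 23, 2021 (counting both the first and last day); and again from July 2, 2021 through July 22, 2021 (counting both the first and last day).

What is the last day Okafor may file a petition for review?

2 months after May 23, 2021 is July 23, 2021.
Service was by mail, adding 3 days: July 23, 2021 + 3 days = July 26, 2021.
From May 26, 2021 through June 23, 2021 inclusive is 29 days; tolling adds 29 days: July 26, 2021 + 29 days = August 24, 2021.
From July 2, 2021 through July 22, 2021 inclusive is 21 days; tolling adds 21 days: August 24, 2021 + 21 days = September 14, 2021.
September 14, 2021 is a Tuesday and not a state holiday, so no extension applies.

September 14, 2021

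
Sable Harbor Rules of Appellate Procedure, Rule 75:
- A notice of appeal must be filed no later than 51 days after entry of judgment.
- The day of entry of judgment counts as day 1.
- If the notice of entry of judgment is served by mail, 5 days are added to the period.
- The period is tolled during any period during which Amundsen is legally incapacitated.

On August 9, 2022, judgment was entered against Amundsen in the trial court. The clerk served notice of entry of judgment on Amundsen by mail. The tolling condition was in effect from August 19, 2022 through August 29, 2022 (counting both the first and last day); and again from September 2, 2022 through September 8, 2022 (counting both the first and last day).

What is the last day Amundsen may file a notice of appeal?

Counting August 9, 2022 as day 1, day 51 is September 28, 2022.
Service was by mail, adding 5 days: September 28, 2022 + 5 days = October 3, 2022.
From August 19, 2022 through August 29, 2022 inclusive is 11 days; tolling adds 11 days: October 3, 2022 + 11 days = October 14, 2022.
From September 2, 2022 through September 8, 2022 inclusive is 7 days; tolling adds 7 days: October 14, 2022 + 7 days = October 21, 2022.

October 21, 2022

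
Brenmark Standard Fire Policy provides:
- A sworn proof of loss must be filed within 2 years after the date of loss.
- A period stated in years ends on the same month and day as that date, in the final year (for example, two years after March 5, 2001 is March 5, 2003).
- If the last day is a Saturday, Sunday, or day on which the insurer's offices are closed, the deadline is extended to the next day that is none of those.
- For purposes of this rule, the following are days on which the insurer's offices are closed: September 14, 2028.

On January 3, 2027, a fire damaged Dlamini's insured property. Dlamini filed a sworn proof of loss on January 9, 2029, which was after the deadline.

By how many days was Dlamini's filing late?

2 years after January 3, 2027 is January 3, 2029.
January 3, 2029 is a Wednesday and not a day on which the insurer's offices are closed, so no extension applies.
The deadline is January 3, 2029; from January 3, 2029 to January 9, 2029 is 6 days.

6 days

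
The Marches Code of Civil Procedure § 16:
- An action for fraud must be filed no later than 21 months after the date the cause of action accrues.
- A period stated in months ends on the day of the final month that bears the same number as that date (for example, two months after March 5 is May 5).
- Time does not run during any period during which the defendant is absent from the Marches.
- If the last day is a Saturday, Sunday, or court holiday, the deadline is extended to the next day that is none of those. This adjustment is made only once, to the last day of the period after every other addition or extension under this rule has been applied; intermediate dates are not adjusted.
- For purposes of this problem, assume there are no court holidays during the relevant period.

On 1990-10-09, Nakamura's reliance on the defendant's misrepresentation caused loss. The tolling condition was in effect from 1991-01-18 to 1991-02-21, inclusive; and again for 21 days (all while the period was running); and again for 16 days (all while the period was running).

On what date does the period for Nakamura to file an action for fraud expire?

21 months after 1990-10-09 is July 9, 1992.
From January 18, 1991 through February 21, 1991 inclusive is 35 days; tolling adds 35 days: July 9, 1992 + 35 days = August 13, 1992.
Tolling adds 21 days: August 13, 1992 + 21 days = September 3, 1992.
Tolling adds 16 days: September 3, 1992 + 16 days = September 19, 1992.
September 19, 1992 is Saturday; September 20, 1992 is Sunday. The next qualifying day is September 21, 1992.

September 21, 1992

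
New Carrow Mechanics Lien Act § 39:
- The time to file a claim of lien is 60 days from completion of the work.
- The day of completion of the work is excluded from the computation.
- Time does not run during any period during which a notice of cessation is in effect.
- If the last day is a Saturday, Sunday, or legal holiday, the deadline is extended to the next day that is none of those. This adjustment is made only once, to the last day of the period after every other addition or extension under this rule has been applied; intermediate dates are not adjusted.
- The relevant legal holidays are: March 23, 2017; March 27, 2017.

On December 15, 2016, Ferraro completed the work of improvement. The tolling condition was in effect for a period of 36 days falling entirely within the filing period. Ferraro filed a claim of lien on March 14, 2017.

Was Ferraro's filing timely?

60 days after December 15, 2016 is February 13, 2017.
Tolling adds 36 days: February 13, 2017 + 36 days = March 21, 2017.
March 21, 2017 is a Tuesday and not a legal holiday, so no extension applies.
The deadline is March 21, 2017; the filing on March 14, 2017 is on or before that date.

Yes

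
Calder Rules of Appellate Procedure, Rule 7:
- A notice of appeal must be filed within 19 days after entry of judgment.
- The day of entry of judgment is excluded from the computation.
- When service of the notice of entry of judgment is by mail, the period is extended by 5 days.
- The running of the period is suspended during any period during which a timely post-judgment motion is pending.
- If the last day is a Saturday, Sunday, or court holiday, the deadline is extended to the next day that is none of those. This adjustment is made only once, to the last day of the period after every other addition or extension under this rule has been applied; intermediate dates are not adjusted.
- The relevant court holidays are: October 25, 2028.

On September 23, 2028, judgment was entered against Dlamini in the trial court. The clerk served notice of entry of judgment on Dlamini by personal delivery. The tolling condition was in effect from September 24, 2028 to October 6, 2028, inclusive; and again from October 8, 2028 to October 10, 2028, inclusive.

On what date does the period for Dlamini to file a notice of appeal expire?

October 30, 2028

19 days after September 23, 2028 is October 12, 2028.
Service was not by mail, so no mail extension applies.
From September 24, 2028 through October 6, 2028 inclusive is 13 days; tolling adds 13 days: October 12, 2028 + 13 days = October 25, 2028.
From October 8, 2028 through October 10, 2028 inclusive is 3 days; tolling adds 3 days: October 25, 2028 + 3 days = October 28, 2028.
October 28, 2028 is Saturday; October 29, 2028 is Sunday. The next qualifying day is October 30, 2028.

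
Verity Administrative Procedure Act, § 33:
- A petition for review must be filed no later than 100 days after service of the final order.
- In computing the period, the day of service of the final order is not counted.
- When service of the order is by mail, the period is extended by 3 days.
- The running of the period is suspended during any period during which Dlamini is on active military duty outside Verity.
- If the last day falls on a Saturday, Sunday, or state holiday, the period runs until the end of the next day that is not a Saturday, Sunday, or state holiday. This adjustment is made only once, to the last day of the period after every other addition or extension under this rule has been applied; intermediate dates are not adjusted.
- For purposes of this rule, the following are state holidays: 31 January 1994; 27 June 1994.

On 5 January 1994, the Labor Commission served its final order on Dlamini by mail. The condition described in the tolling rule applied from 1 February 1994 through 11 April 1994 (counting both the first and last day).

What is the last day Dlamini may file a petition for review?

100 days after 5 January 1994 is April 15, 1994.
Service was by mail, adding 3 days: April 15, 1994 + 3 days = April 18, 1994.
From February 1, 1994 through April 11, 1994 inclusive is 70 days; tolling adds 70 days: April 18, 1994 + 70 days = June 27, 1994.
June 27, 1994 is a listed holiday. The next qualifying day is June 28, 1994.

June 28, 1994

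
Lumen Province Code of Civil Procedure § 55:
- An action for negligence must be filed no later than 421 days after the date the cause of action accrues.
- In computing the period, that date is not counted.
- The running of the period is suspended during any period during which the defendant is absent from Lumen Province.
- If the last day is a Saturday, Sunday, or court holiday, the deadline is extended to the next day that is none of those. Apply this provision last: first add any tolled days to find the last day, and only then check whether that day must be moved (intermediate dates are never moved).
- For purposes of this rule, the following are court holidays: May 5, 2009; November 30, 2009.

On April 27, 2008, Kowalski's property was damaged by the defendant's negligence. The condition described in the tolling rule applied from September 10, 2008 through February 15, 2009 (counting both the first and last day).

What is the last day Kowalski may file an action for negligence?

December 1, 2009

421 days after April 27, 2008 is June 22, 2009.
From September 10, 2008 through February 15, 2009 inclusive is 159 days; tolling adds 159 days: June 22, 2009 + 159 days = November 28, 2009.
November 28, 2009 is Saturday; November 29, 2009 is Sunday; November 30, 2009 is a listed holiday. The next qualifying day is December 1, 2009.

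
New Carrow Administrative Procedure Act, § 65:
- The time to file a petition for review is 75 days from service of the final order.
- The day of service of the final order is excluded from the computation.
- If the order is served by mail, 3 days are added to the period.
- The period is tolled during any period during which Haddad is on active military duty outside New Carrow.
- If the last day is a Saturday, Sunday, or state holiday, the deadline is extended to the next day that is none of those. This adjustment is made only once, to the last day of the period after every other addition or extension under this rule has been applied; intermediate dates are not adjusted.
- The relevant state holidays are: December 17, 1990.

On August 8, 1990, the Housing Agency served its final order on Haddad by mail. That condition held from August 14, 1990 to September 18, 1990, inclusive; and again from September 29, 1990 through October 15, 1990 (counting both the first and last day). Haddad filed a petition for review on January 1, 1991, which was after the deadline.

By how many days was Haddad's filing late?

14 days

75 days after August 8, 1990 is October 22, 1990.
Service was by mail, adding 3 days: October 22, 1990 + 3 days = October 25, 1990.
From August 14, 1990 through September 18, 1990 inclusive is 36 days; tolling adds 36 days: October 25, 1990 + 36 days = November 30, 1990.
From September 29, 1990 through October 15, 1990 inclusive is 17 days; tolling adds 17 days: November 30, 1990 + 17 days = December 17, 1990.
December 17, 1990 is a listed holiday. The next qualifying day is December 18, 1990.
The deadline is December 18, 1990; from December 18, 1990 to January 1, 1991 is 14 days.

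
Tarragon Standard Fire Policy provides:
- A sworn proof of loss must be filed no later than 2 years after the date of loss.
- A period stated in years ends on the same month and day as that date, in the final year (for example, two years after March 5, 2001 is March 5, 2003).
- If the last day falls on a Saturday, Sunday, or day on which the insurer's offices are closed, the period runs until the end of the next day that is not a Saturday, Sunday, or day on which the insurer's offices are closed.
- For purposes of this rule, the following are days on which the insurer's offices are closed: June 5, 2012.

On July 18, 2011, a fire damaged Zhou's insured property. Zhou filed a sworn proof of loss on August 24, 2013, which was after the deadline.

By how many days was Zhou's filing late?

37 days

2 years after July 18, 2011 is July 18, 2013.
July 18, 2013 is a Thursday and not a day on which the insurer's offices are closed, so no extension applies.
The deadline is July 18, 2013; from July 18, 2013 to August 24, 2013 is 37 days.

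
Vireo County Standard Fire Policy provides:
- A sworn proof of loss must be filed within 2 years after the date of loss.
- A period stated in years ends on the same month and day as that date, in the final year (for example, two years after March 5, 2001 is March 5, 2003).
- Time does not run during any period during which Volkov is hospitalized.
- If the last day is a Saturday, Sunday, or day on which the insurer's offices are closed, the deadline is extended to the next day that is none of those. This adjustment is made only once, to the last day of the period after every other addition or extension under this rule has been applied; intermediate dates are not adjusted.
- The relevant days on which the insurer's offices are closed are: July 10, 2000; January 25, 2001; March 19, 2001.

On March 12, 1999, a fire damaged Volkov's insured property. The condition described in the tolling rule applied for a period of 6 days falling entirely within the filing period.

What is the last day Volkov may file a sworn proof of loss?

March 20, 2001

2 years after March 12, 1999 is March 12, 2001.
Tolling adds 6 days: March 12, 2001 + 6 days = March 18, 2001.
March 18, 2001 is Sunday; March 19, 2001 is a listed holiday. The next qualifying day is March 20, 2001.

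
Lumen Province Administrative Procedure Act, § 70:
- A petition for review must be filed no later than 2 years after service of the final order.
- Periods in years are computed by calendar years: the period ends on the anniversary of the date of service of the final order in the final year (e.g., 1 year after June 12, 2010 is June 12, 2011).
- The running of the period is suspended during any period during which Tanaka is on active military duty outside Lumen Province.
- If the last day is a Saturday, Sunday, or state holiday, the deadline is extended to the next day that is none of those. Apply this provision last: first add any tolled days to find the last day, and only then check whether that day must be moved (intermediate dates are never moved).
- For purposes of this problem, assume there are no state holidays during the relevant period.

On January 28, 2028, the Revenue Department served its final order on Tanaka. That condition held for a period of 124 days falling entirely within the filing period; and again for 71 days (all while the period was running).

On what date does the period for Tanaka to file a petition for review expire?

August 12, 2030

2 years after January 28, 2028 is January 28, 2030.
Tolling adds 124 days: January 28, 2030 + 124 days = June 1, 2030.
Tolling adds 71 days: June 1, 2030 + 71 days = August 11, 2030.
August 11, 2030 is Sunday. The next qualifying day is August 12, 2030.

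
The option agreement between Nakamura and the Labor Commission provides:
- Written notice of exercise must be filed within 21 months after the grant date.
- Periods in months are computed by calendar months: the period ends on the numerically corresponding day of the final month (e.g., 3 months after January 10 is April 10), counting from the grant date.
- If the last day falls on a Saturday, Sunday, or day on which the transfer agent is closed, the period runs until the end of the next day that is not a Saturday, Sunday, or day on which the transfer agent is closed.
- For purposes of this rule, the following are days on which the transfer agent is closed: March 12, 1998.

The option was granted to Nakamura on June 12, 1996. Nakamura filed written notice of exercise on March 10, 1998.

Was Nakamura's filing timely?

Yes

21 months after June 12, 1996 is March 12, 1998.
March 12, 1998 is a listed holiday. The next qualifying day is March 13, 1998.
The deadline is March 13, 1998; the filing on March 10, 1998 is on or before that date.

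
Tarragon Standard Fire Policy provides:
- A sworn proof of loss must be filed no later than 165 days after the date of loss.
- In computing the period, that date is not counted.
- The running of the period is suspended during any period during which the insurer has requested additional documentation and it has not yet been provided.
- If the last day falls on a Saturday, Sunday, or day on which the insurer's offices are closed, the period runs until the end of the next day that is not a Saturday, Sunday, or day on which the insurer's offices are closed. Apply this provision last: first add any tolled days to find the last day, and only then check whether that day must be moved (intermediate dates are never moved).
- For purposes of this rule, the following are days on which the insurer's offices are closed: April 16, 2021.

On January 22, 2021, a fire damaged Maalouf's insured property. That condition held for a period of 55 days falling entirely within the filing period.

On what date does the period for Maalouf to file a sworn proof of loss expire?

165 days after January 22, 2021 is July 6, 2021.
Tolling adds 55 days: July 6, 2021 + 55 days = August 30, 2021.
August 30, 2021 is a Monday and not a day on which the insurer's offices are closed, so no extension applies.

August 30, 2021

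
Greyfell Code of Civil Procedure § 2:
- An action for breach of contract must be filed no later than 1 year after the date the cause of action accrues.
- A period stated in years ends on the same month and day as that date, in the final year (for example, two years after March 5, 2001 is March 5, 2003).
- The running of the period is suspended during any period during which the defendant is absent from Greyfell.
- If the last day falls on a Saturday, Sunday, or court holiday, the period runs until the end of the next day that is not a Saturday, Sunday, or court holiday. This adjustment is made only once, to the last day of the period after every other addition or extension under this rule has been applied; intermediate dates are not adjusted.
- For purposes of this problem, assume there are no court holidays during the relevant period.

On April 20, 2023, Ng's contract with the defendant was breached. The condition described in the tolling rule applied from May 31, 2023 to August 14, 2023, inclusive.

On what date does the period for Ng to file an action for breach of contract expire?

1 year after April 20, 2023 is April 20, 2024.
From May 31, 2023 through August 14, 2023 inclusive is 76 days; tolling adds 76 days: April 20, 2024 + 76 days = July 5, 2024.
July 5, 2024 is a Friday and not a court holiday, so no extension applies.

July 5, 2024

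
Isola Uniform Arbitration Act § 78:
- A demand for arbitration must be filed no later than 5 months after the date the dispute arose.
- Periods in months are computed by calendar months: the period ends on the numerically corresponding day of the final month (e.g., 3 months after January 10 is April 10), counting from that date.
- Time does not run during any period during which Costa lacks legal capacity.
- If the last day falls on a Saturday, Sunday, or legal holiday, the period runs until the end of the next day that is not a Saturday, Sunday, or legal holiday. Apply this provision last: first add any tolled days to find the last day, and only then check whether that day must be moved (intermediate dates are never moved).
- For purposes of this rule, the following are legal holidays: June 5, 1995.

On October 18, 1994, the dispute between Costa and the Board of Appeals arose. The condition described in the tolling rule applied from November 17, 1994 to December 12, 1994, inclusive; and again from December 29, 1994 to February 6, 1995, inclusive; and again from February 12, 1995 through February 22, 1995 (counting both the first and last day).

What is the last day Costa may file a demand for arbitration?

June 6, 1995

5 months after October 18, 1994 is March 18, 1995.
From November 17, 1994 through December 12, 1994 inclusive is 26 days; tolling adds 26 days: March 18, 1995 + 26 days = April 13, 1995.
From December 29, 1994 through February 6, 1995 inclusive is 40 days; tolling adds 40 days: April 13, 1995 + 40 days = May 23, 1995.
From February 12, 1995 through February 22, 1995 inclusive is 11 days; tolling adds 11 days: May 23, 1995 + 11 days = June 3, 1995.
June 3, 1995 is Saturday; June 4, 1995 is Sunday; June 5, 1995 is a listed holiday. The next qualifying day is June 6, 1995.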